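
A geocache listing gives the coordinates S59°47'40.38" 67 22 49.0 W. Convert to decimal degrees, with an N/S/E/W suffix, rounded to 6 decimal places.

φ: 47′ + 40.38″ = 47.67300′; 59 + 47.67300/60 = 59.7945500
Longitude: 67 + 22/60 + 49/3600 = 67.3802778

59.794550° S, 67.380278° W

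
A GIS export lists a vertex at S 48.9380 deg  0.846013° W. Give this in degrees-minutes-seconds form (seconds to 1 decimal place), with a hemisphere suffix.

φ: 0.938000 × 60 = 56.28000′ → 56′, remainder × 60 = 16.800″
λ: 0.846013° → 50.76078′; 0.76078 × 60 = 45.647″

48°56′16.8″ S, 0°50′45.6″ W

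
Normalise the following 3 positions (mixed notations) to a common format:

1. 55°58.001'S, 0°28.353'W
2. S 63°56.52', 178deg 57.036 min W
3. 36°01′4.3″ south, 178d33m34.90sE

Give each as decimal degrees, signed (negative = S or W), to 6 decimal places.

1. -55.966683, -0.472550
2. -63.942000, -178.950600
3. -36.017861, 178.559694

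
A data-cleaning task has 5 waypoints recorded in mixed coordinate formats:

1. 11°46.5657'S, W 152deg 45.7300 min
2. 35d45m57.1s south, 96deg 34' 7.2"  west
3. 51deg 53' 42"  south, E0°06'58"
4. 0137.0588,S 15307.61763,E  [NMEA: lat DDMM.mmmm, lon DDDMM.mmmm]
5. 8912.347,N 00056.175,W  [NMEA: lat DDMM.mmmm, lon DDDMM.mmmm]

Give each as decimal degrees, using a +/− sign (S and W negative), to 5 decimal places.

1. -11.77610, -152.76217
2. -35.76586, -96.56867
3. -51.89500, 0.11611
4. -1.61765, 153.12696
5. 89.20578, -0.93625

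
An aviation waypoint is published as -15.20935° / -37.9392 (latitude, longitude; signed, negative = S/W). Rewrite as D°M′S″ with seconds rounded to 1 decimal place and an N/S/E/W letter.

15°12′33.7″ S, 37°56′21.1″ W

Latitude is negative → S; |value| = 15.209350
Lat: 0.209350° → 12.56100′; 0.56100 × 60 = 33.660″
Longitude is negative → W; |value| = 37.939200
λ: 0.939200 × 60 = 56.35200′ → 56′, remainder × 60 = 21.120″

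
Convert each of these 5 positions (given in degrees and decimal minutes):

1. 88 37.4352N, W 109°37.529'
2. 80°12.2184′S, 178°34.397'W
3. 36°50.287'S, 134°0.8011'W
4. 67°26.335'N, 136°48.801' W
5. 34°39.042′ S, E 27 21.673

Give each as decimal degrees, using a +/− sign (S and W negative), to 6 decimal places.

1. 88.623920, -109.625483
2. -80.203640, -178.573283
3. -36.838117, -134.013352
4. 67.438917, -136.813350
5. -34.650700, 27.361217

Point 1:
  φ: 37.4352′ = 0.623920°; total 88.6239200
  N ⇒ keep positive
  Longitude: 37.529′ = 0.625483°; total 109.6254833
  hemisphere W, so the sign is −
Point 2:
  φ: 12.2184′ = 0.203640°; total 80.2036400
  S ⇒ negate
  λ: 34.397′ = 0.573283°; total 178.5732833
  hemisphere W, so the sign is −
Point 3:
  φ: 36 + 50.287/60 = 36.8381167
  hemisphere S, so the sign is −
  Longitude: 0.8011′ = 0.013352°; total 134.0133517
  hemisphere W, so the sign is −
Point 4:
  Lat: 67 + 26.335/60 = 67.4389167
  N ⇒ keep positive
  Lon: 48.801′ = 0.813350°; total 136.8133500
  W ⇒ negate
Point 5:
  Latitude: 34 + 39.042/60 = 34.6507000
  S → negative
  Lon: 27 + 21.673/60 = 27.3612167
  E ⇒ keep positive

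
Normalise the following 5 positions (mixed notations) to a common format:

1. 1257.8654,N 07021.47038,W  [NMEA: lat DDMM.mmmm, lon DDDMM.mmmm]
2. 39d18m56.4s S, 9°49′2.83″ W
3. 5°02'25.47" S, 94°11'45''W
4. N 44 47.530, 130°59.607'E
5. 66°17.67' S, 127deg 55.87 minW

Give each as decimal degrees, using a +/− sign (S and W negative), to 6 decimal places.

Point 1:
  Lat: degrees = first 2 digits = 12, minutes = 57.8654; 12 + 57.8654/60 = 12.9644233
  N ⇒ keep positive
  λ: split at 3 digits → 070° and 21.47038′; 70 + 21.47038/60 = 70.3578397
  W ⇒ negate
Point 2:
  Latitude: 39° + 18/60 + 56.4/3600 = 39 + 0.300000 + 0.015667 = 39.3156667
  hemisphere S, so the sign is −
  λ: 9° + 49/60 + 2.83/3600 = 9 + 0.816667 + 0.000786 = 9.8174528
  W → negative
Point 3:
  φ: 5 + 2/60 + 25.47/3600 = 5.0404083
  S ⇒ negate
  λ: 94 + 11/60 + 45/3600 = 94.1958333
  hemisphere W, so the sign is −
Point 4:
  Lat: 47.53′ = 0.792167°; total 44.7921667
  N → positive
  λ: 130 + 59.607/60 = 130.9934500
  E ⇒ keep positive
Point 5:
  Lat: 66 + 17.67/60 = 66.2945000
  S → negative
  Longitude: 127 + 55.87/60 = 127.9311667
  hemisphere W, so the sign is −

1. 12.964423, -70.357840
2. -39.315667, -9.817453
3. -5.040408, -94.195833
4. 44.792167, 130.993450
5. -66.294500, -127.931167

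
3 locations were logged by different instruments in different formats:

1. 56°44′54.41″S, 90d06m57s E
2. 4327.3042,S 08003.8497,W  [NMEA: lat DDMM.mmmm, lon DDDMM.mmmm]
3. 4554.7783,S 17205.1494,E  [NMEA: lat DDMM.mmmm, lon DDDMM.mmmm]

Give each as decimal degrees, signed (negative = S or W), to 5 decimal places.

Point 1:
  Latitude: 56 + 44/60 + 54.41/3600 = 56.748447
  hemisphere S, so the sign is −
  Longitude: 90 + 6/60 + 57/3600 = 90.115833
  E ⇒ keep positive
Point 2:
  Lat: degrees = first 2 digits = 43, minutes = 27.3042; 43 + 27.3042/60 = 43.455070
  S ⇒ negate
  Longitude: split at 3 digits → 080° and 3.8497′; 80 + 3.8497/60 = 80.064162
  hemisphere W, so the sign is −
Point 3:
  Latitude: degrees = first 2 digits = 45, minutes = 54.7783; 45 + 54.7783/60 = 45.912972
  hemisphere S, so the sign is −
  λ: degrees = first 3 digits = 172, minutes = 5.1494; 172 + 5.1494/60 = 172.085823
  E ⇒ keep positive

1. -56.74845, 90.11583
2. -43.45507, -80.06416
3. -45.91297, 172.08582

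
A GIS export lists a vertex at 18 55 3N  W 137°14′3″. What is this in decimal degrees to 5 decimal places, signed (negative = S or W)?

18.91750, -137.23417

Lat: 18° + 55/60 + 3/3600 = 18 + 0.916667 + 0.000833 = 18.917500
N ⇒ keep positive
Longitude: 137° + 14/60 + 3/3600 = 137 + 0.233333 + 0.000833 = 137.234167
W → negative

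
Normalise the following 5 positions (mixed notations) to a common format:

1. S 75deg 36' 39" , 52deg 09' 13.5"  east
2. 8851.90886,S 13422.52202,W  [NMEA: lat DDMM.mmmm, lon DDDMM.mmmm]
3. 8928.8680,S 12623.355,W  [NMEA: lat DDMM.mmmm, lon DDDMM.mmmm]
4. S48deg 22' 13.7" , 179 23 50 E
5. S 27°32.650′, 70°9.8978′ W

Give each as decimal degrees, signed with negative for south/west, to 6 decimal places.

1. -75.610833, 52.153750
2. -88.865148, -134.375367
3. -89.481133, -126.389250
4. -48.370472, 179.397222
5. -27.544167, -70.164963

Point 1:
  Latitude: 75 + 36/60 + 39/3600 = 75.6108333
  hemisphere S, so the sign is −
  Longitude: 52 + 9/60 + 13.5/3600 = 52.1537500
  E ⇒ keep positive
Point 2:
  Latitude: split at 2 digits → 88° and 51.90886′; 88 + 51.90886/60 = 88.8651477
  hemisphere S, so the sign is −
  Lon: split at 3 digits → 134° and 22.52202′; 134 + 22.52202/60 = 134.3753670
  W ⇒ negate
Point 3:
  φ: split at 2 digits → 89° and 28.868′; 89 + 28.868/60 = 89.4811333
  S → negative
  Lon: split at 3 digits → 126° and 23.355′; 126 + 23.355/60 = 126.3892500
  hemisphere W, so the sign is −
Point 4:
  Latitude: 48° + 22/60 + 13.7/3600 = 48 + 0.366667 + 0.003806 = 48.3704722
  S → negative
  Lon: 179° + 23/60 + 50/3600 = 179 + 0.383333 + 0.013889 = 179.3972222
  E ⇒ keep positive
Point 5:
  φ: 32.65′ = 0.544167°; total 27.5441667
  hemisphere S, so the sign is −
  λ: 70 + 9.8978/60 = 70.1649633
  hemisphere W, so the sign is −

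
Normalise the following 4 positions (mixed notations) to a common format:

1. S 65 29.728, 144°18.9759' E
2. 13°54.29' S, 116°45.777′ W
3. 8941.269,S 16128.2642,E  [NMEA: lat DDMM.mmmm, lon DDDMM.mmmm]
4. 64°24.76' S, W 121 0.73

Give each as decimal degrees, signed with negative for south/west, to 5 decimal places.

Point 1:
  Latitude: 65 + 29.728/60 = 65.495467
  hemisphere S, so the sign is −
  Longitude: 144 + 18.9759/60 = 144.316265
  E ⇒ keep positive
Point 2:
  Lat: 54.29′ = 0.904833°; total 13.904833
  S ⇒ negate
  λ: 45.777′ = 0.762950°; total 116.762950
  W → negative
Point 3:
  Lat: split at 2 digits → 89° and 41.269′; 89 + 41.269/60 = 89.687817
  hemisphere S, so the sign is −
  λ: degrees = first 3 digits = 161, minutes = 28.2642; 161 + 28.2642/60 = 161.471070
  E → positive
Point 4:
  φ: 24.76′ = 0.412667°; total 64.412667
  S → negative
  λ: 121 + 0.73/60 = 121.012167
  W → negative

1. -65.49547, 144.31627
2. -13.90483, -116.76295
3. -89.68782, 161.47107
4. -64.41267, -121.01217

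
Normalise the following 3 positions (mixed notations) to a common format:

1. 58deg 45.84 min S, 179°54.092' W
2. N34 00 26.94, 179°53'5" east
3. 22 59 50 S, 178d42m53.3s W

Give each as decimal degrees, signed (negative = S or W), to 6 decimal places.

1. -58.764000, -179.901533
2. 34.007483, 179.884722
3. -22.997222, -178.714806

Point 1:
  φ: 58 + 45.84/60 = 58.7640000
  hemisphere S, so the sign is −
  Lon: 179 + 54.092/60 = 179.9015333
  hemisphere W, so the sign is −
Point 2:
  φ: 34° + 0/60 + 26.94/3600 = 34 + 0.000000 + 0.007483 = 34.0074833
  N ⇒ keep positive
  Longitude: 179° + 53/60 + 5/3600 = 179 + 0.883333 + 0.001389 = 179.8847222
  E → positive
Point 3:
  Lat: 22 + 59/60 + 50/3600 = 22.9972222
  S ⇒ negate
  λ: 178 + 42/60 + 53.3/3600 = 178.7148056
  hemisphere W, so the sign is −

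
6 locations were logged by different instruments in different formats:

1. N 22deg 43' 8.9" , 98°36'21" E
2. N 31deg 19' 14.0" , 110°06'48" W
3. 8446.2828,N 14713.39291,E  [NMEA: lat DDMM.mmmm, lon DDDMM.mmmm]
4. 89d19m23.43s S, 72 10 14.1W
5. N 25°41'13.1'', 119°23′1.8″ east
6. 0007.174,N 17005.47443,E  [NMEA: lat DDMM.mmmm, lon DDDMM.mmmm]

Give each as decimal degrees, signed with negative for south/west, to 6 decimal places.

1. 22.719139, 98.605833
2. 31.320556, -110.113333
3. 84.771380, 147.223215
4. -89.323175, -72.170583
5. 25.686972, 119.383833
6. 0.119567, 170.091241

Point 1:
  Latitude: 43′ + 8.9″ = 43.14833′; 22 + 43.14833/60 = 22.7191389
  N ⇒ keep positive
  Lon: 98 + 36/60 + 21/3600 = 98.6058333
  E → positive
Point 2:
  Latitude: 19′ + 14″ = 19.23333′; 31 + 19.23333/60 = 31.3205556
  N → positive
  Longitude: 6′ + 48″ = 6.80000′; 110 + 6.80000/60 = 110.1133333
  W → negative
Point 3:
  φ: split at 2 digits → 84° and 46.2828′; 84 + 46.2828/60 = 84.7713800
  N ⇒ keep positive
  λ: degrees = first 3 digits = 147, minutes = 13.39291; 147 + 13.39291/60 = 147.2232152
  E → positive
Point 4:
  Lat: 89° + 19/60 + 23.43/3600 = 89 + 0.316667 + 0.006508 = 89.3231750
  S ⇒ negate
  λ: 72 + 10/60 + 14.1/3600 = 72.1705833
  W ⇒ negate
Point 5:
  Lat: 25° + 41/60 + 13.1/3600 = 25 + 0.683333 + 0.003639 = 25.6869722
  N ⇒ keep positive
  Longitude: 119 + 23/60 + 1.8/3600 = 119.3838333
  E → positive
Point 6:
  Lat: degrees = first 2 digits = 0, minutes = 7.174; 0 + 7.174/60 = 0.1195667
  N → positive
  Longitude: degrees = first 3 digits = 170, minutes = 5.47443; 170 + 5.47443/60 = 170.0912405
  E ⇒ keep positive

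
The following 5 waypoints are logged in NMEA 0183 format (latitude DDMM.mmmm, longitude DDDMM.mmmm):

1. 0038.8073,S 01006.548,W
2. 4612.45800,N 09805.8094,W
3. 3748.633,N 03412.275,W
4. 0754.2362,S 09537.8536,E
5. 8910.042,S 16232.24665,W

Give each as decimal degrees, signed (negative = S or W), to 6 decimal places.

1. -0.646788, -10.109133
2. 46.207633, -98.096823
3. 37.810550, -34.204583
4. -7.903937, 95.630893
5. -89.167367, -162.537444

Point 1:
  Lat: split at 2 digits → 00° and 38.8073′; 0 + 38.8073/60 = 0.6467883
  hemisphere S, so the sign is −
  Lon: degrees = first 3 digits = 10, minutes = 6.548; 10 + 6.548/60 = 10.1091333
  W ⇒ negate
Point 2:
  φ: split at 2 digits → 46° and 12.458′; 46 + 12.458/60 = 46.2076333
  N → positive
  λ: split at 3 digits → 098° and 5.8094′; 98 + 5.8094/60 = 98.0968233
  W → negative
Point 3:
  Latitude: degrees = first 2 digits = 37, minutes = 48.633; 37 + 48.633/60 = 37.8105500
  N → positive
  Longitude: degrees = first 3 digits = 34, minutes = 12.275; 34 + 12.275/60 = 34.2045833
  hemisphere W, so the sign is −
Point 4:
  φ: degrees = first 2 digits = 7, minutes = 54.2362; 7 + 54.2362/60 = 7.9039367
  hemisphere S, so the sign is −
  λ: split at 3 digits → 095° and 37.8536′; 95 + 37.8536/60 = 95.6308933
  E ⇒ keep positive
Point 5:
  φ: split at 2 digits → 89° and 10.042′; 89 + 10.042/60 = 89.1673667
  S ⇒ negate
  λ: split at 3 digits → 162° and 32.24665′; 162 + 32.24665/60 = 162.5374442
  W → negative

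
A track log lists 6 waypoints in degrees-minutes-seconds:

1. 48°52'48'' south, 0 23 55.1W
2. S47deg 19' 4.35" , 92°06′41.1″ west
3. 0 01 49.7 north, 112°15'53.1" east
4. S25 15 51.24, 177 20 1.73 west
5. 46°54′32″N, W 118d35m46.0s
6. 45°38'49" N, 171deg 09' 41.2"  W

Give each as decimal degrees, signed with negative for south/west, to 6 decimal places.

1. -48.880000, -0.398639
2. -47.317875, -92.111417
3. 0.030472, 112.264750
4. -25.264233, -177.333814
5. 46.908889, -118.596111
6. 45.646944, -171.161444

Point 1:
  Lat: 48 + 52/60 + 48/3600 = 48.8800000
  S → negative
  Lon: 0° + 23/60 + 55.1/3600 = 0 + 0.383333 + 0.015306 = 0.3986389
  hemisphere W, so the sign is −
Point 2:
  φ: 47 + 19/60 + 4.35/3600 = 47.3178750
  S → negative
  Lon: 6′ + 41.1″ = 6.68500′; 92 + 6.68500/60 = 92.1114167
  W ⇒ negate
Point 3:
  Lat: 0° + 1/60 + 49.7/3600 = 0 + 0.016667 + 0.013806 = 0.0304722
  N → positive
  Longitude: 112° + 15/60 + 53.1/3600 = 112 + 0.250000 + 0.014750 = 112.2647500
  E ⇒ keep positive
Point 4:
  φ: 15′ + 51.24″ = 15.85400′; 25 + 15.85400/60 = 25.2642333
  hemisphere S, so the sign is −
  λ: 177 + 20/60 + 1.73/3600 = 177.3338139
  W ⇒ negate
Point 5:
  Latitude: 46 + 54/60 + 32/3600 = 46.9088889
  N ⇒ keep positive
  Lon: 118 + 35/60 + 46/3600 = 118.5961111
  W → negative
Point 6:
  Lat: 38′ + 49″ = 38.81667′; 45 + 38.81667/60 = 45.6469444
  N ⇒ keep positive
  Longitude: 171° + 9/60 + 41.2/3600 = 171 + 0.150000 + 0.011444 = 171.1614444
  W → negative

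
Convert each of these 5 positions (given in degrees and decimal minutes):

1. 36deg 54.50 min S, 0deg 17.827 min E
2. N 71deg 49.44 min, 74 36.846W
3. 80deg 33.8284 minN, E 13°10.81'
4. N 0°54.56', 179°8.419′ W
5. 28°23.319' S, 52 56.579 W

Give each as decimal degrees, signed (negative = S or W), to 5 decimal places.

Point 1:
  φ: 36 + 54.5/60 = 36.908333
  S → negative
  Lon: 0 + 17.827/60 = 0.297117
  E ⇒ keep positive
Point 2:
  Lat: 49.44′ = 0.824000°; total 71.824000
  N ⇒ keep positive
  Lon: 36.846′ = 0.614100°; total 74.614100
  W → negative
Point 3:
  Lat: 80 + 33.8284/60 = 80.563807
  N → positive
  Longitude: 10.81′ = 0.180167°; total 13.180167
  E ⇒ keep positive
Point 4:
  Latitude: 54.56′ = 0.909333°; total 0.909333
  N ⇒ keep positive
  Longitude: 179 + 8.419/60 = 179.140317
  hemisphere W, so the sign is −
Point 5:
  Lat: 23.319′ = 0.388650°; total 28.388650
  S ⇒ negate
  Longitude: 56.579′ = 0.942983°; total 52.942983
  W → negative

1. -36.90833, 0.29712
2. 71.82400, -74.61410
3. 80.56381, 13.18017
4. 0.90933, -179.14032
5. -28.38865, -52.94298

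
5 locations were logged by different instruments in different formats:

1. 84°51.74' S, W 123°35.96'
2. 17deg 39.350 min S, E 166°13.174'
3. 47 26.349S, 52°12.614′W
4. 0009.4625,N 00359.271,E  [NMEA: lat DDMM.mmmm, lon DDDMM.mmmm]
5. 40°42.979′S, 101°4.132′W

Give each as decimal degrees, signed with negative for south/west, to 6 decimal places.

Point 1:
  φ: 51.74′ = 0.862333°; total 84.8623333
  S → negative
  Lon: 123 + 35.96/60 = 123.5993333
  hemisphere W, so the sign is −
Point 2:
  Lat: 39.35′ = 0.655833°; total 17.6558333
  S → negative
  λ: 166 + 13.174/60 = 166.2195667
  E ⇒ keep positive
Point 3:
  Latitude: 47 + 26.349/60 = 47.4391500
  S → negative
  Lon: 52 + 12.614/60 = 52.2102333
  W ⇒ negate
Point 4:
  Lat: degrees = first 2 digits = 0, minutes = 9.4625; 0 + 9.4625/60 = 0.1577083
  N ⇒ keep positive
  λ: degrees = first 3 digits = 3, minutes = 59.271; 3 + 59.271/60 = 3.9878500
  E → positive
Point 5:
  φ: 42.979′ = 0.716317°; total 40.7163167
  hemisphere S, so the sign is −
  Lon: 4.132′ = 0.068867°; total 101.0688667
  W → negative

1. -84.862333, -123.599333
2. -17.655833, 166.219567
3. -47.439150, -52.210233
4. 0.157708, 3.987850
5. -40.716317, -101.068867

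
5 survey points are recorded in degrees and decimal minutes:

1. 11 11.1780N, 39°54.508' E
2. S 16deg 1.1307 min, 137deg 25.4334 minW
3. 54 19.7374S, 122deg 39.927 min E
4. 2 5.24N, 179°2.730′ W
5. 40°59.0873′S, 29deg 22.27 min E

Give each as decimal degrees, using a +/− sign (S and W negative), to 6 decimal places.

Point 1:
  Latitude: 11 + 11.178/60 = 11.1863000
  N ⇒ keep positive
  Longitude: 54.508′ = 0.908467°; total 39.9084667
  E → positive
Point 2:
  Latitude: 1.1307′ = 0.018845°; total 16.0188450
  S → negative
  Lon: 137 + 25.4334/60 = 137.4238900
  W ⇒ negate
Point 3:
  Lat: 54 + 19.7374/60 = 54.3289567
  hemisphere S, so the sign is −
  Longitude: 122 + 39.927/60 = 122.6654500
  E ⇒ keep positive
Point 4:
  φ: 2 + 5.24/60 = 2.0873333
  N → positive
  λ: 179 + 2.73/60 = 179.0455000
  hemisphere W, so the sign is −
Point 5:
  φ: 59.0873′ = 0.984788°; total 40.9847883
  hemisphere S, so the sign is −
  Longitude: 22.27′ = 0.371167°; total 29.3711667
  E → positive

1. 11.186300, 39.908467
2. -16.018845, -137.423890
3. -54.328957, 122.665450
4. 2.087333, -179.045500
5. -40.984788, 29.371167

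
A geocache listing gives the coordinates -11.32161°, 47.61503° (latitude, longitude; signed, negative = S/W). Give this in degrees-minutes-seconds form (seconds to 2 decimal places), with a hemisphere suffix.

Latitude is negative → S; |value| = 11.321610
Latitude: 0.321610 × 60 = 19.29660′ → 19′, remainder × 60 = 17.7960″
Longitude: 0.615030 × 60 = 36.90180′ → 36′, remainder × 60 = 54.1080″

11°19′17.80″ S, 47°36′54.11″ E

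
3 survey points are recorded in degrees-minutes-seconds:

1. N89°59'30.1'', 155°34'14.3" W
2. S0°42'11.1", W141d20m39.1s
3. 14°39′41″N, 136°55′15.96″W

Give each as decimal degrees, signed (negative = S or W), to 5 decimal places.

Point 1:
  φ: 89° + 59/60 + 30.1/3600 = 89 + 0.983333 + 0.008361 = 89.991694
  N ⇒ keep positive
  Longitude: 155° + 34/60 + 14.3/3600 = 155 + 0.566667 + 0.003972 = 155.570639
  W → negative
Point 2:
  Latitude: 42′ + 11.1″ = 42.18500′; 0 + 42.18500/60 = 0.703083
  S → negative
  Longitude: 20′ + 39.1″ = 20.65167′; 141 + 20.65167/60 = 141.344194
  hemisphere W, so the sign is −
Point 3:
  φ: 39′ + 41″ = 39.68333′; 14 + 39.68333/60 = 14.661389
  N ⇒ keep positive
  Longitude: 55′ + 15.96″ = 55.26600′; 136 + 55.26600/60 = 136.921100
  W ⇒ negate

1. 89.99169, -155.57064
2. -0.70308, -141.34419
3. 14.66139, -136.92110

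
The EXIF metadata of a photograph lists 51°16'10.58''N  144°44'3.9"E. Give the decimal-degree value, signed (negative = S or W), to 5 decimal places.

51.26961, 144.73442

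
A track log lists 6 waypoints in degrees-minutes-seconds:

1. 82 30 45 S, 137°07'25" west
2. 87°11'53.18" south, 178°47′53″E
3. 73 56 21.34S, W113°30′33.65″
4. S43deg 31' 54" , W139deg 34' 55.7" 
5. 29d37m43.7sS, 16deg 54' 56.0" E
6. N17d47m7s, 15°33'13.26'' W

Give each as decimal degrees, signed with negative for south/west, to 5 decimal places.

Point 1:
  φ: 30′ + 45″ = 30.75000′; 82 + 30.75000/60 = 82.512500
  S → negative
  Lon: 137° + 7/60 + 25/3600 = 137 + 0.116667 + 0.006944 = 137.123611
  hemisphere W, so the sign is −
Point 2:
  Latitude: 87° + 11/60 + 53.18/3600 = 87 + 0.183333 + 0.014772 = 87.198106
  hemisphere S, so the sign is −
  λ: 47′ + 53″ = 47.88333′; 178 + 47.88333/60 = 178.798056
  E → positive
Point 3:
  φ: 73 + 56/60 + 21.34/3600 = 73.939261
  S ⇒ negate
  λ: 30′ + 33.65″ = 30.56083′; 113 + 30.56083/60 = 113.509347
  W → negative
Point 4:
  Latitude: 31′ + 54″ = 31.90000′; 43 + 31.90000/60 = 43.531667
  S ⇒ negate
  λ: 34′ + 55.7″ = 34.92833′; 139 + 34.92833/60 = 139.582139
  W → negative
Point 5:
  Lat: 37′ + 43.7″ = 37.72833′; 29 + 37.72833/60 = 29.628806
  S → negative
  Longitude: 54′ + 56″ = 54.93333′; 16 + 54.93333/60 = 16.915556
  E → positive
Point 6:
  Latitude: 17 + 47/60 + 7/3600 = 17.785278
  N ⇒ keep positive
  λ: 33′ + 13.26″ = 33.22100′; 15 + 33.22100/60 = 15.553683
  hemisphere W, so the sign is −

1. -82.51250, -137.12361
2. -87.19811, 178.79806
3. -73.93926, -113.50935
4. -43.53167, -139.58214
5. -29.62881, 16.91556
6. 17.78528, -15.55368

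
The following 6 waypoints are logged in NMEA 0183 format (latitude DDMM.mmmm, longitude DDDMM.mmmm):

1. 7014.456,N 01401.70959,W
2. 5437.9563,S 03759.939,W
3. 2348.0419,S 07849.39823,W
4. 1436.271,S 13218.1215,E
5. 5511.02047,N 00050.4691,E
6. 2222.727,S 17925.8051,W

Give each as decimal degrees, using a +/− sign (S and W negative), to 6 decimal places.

1. 70.240933, -14.028493
2. -54.632605, -37.998983
3. -23.800698, -78.823304
4. -14.604517, 132.302025
5. 55.183675, 0.841152
6. -22.378783, -179.430085

Point 1:
  Lat: degrees = first 2 digits = 70, minutes = 14.456; 70 + 14.456/60 = 70.2409333
  N ⇒ keep positive
  Longitude: split at 3 digits → 014° and 1.70959′; 14 + 1.70959/60 = 14.0284932
  W ⇒ negate
Point 2:
  Latitude: split at 2 digits → 54° and 37.9563′; 54 + 37.9563/60 = 54.6326050
  S ⇒ negate
  λ: split at 3 digits → 037° and 59.939′; 37 + 59.939/60 = 37.9989833
  W ⇒ negate
Point 3:
  Lat: degrees = first 2 digits = 23, minutes = 48.0419; 23 + 48.0419/60 = 23.8006983
  S ⇒ negate
  Lon: split at 3 digits → 078° and 49.39823′; 78 + 49.39823/60 = 78.8233038
  hemisphere W, so the sign is −
Point 4:
  Latitude: split at 2 digits → 14° and 36.271′; 14 + 36.271/60 = 14.6045167
  hemisphere S, so the sign is −
  Longitude: split at 3 digits → 132° and 18.1215′; 132 + 18.1215/60 = 132.3020250
  E ⇒ keep positive
Point 5:
  φ: split at 2 digits → 55° and 11.02047′; 55 + 11.02047/60 = 55.1836745
  N ⇒ keep positive
  λ: degrees = first 3 digits = 0, minutes = 50.4691; 0 + 50.4691/60 = 0.8411517
  E ⇒ keep positive
Point 6:
  φ: degrees = first 2 digits = 22, minutes = 22.727; 22 + 22.727/60 = 22.3787833
  hemisphere S, so the sign is −
  Lon: split at 3 digits → 179° and 25.8051′; 179 + 25.8051/60 = 179.4300850
  W → negative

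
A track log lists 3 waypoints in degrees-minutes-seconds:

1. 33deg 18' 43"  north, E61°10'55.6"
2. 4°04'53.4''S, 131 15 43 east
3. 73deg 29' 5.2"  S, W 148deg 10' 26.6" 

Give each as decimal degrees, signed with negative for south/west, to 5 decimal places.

Point 1:
  Lat: 33 + 18/60 + 43/3600 = 33.311944
  N → positive
  Longitude: 10′ + 55.6″ = 10.92667′; 61 + 10.92667/60 = 61.182111
  E → positive
Point 2:
  Latitude: 4 + 4/60 + 53.4/3600 = 4.081500
  S ⇒ negate
  λ: 131 + 15/60 + 43/3600 = 131.261944
  E → positive
Point 3:
  Latitude: 29′ + 5.2″ = 29.08667′; 73 + 29.08667/60 = 73.484778
  hemisphere S, so the sign is −
  Lon: 148 + 10/60 + 26.6/3600 = 148.174056
  hemisphere W, so the sign is −

1. 33.31194, 61.18211
2. -4.08150, 131.26194
3. -73.48478, -148.17406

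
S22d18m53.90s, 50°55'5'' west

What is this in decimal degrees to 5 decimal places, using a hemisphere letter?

22.31497° S, 50.91806° W

Latitude: 22° + 18/60 + 53.9/3600 = 22 + 0.300000 + 0.014972 = 22.314972
Longitude: 50° + 55/60 + 5/3600 = 50 + 0.916667 + 0.001389 = 50.918056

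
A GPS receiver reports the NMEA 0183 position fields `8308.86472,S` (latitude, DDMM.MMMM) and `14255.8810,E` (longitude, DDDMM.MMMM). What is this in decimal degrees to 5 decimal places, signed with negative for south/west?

Lat: degrees = first 2 digits = 83, minutes = 8.86472; 83 + 8.86472/60 = 83.147745
hemisphere S, so the sign is −
Lon: degrees = first 3 digits = 142, minutes = 55.881; 142 + 55.881/60 = 142.931350
E → positive

-83.14775, 142.93135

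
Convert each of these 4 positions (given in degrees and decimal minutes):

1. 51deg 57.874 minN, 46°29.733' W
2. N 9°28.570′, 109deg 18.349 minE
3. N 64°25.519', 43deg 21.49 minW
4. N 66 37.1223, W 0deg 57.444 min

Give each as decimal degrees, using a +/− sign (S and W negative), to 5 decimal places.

Point 1:
  Latitude: 57.874′ = 0.964567°; total 51.964567
  N → positive
  λ: 29.733′ = 0.495550°; total 46.495550
  hemisphere W, so the sign is −
Point 2:
  Lat: 28.57′ = 0.476167°; total 9.476167
  N ⇒ keep positive
  Lon: 109 + 18.349/60 = 109.305817
  E ⇒ keep positive
Point 3:
  Latitude: 25.519′ = 0.425317°; total 64.425317
  N → positive
  λ: 21.49′ = 0.358167°; total 43.358167
  W ⇒ negate
Point 4:
  Lat: 37.1223′ = 0.618705°; total 66.618705
  N → positive
  Longitude: 0 + 57.444/60 = 0.957400
  hemisphere W, so the sign is −

1. 51.96457, -46.49555
2. 9.47617, 109.30582
3. 64.42532, -43.35817
4. 66.61871, -0.95740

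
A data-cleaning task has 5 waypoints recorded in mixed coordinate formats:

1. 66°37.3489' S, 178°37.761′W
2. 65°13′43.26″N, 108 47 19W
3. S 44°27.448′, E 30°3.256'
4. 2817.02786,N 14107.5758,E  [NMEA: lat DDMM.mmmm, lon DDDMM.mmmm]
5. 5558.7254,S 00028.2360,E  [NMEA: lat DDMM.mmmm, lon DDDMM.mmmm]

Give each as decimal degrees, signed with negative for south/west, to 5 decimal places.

Point 1:
  Lat: 37.3489′ = 0.622482°; total 66.622482
  hemisphere S, so the sign is −
  Lon: 37.761′ = 0.629350°; total 178.629350
  hemisphere W, so the sign is −
Point 2:
  Lat: 13′ + 43.26″ = 13.72100′; 65 + 13.72100/60 = 65.228683
  N → positive
  λ: 47′ + 19″ = 47.31667′; 108 + 47.31667/60 = 108.788611
  W → negative
Point 3:
  Lat: 27.448′ = 0.457467°; total 44.457467
  hemisphere S, so the sign is −
  Lon: 3.256′ = 0.054267°; total 30.054267
  E → positive
Point 4:
  Lat: split at 2 digits → 28° and 17.02786′; 28 + 17.02786/60 = 28.283798
  N → positive
  Longitude: degrees = first 3 digits = 141, minutes = 7.5758; 141 + 7.5758/60 = 141.126263
  E ⇒ keep positive
Point 5:
  Latitude: degrees = first 2 digits = 55, minutes = 58.7254; 55 + 58.7254/60 = 55.978757
  S ⇒ negate
  Longitude: split at 3 digits → 000° and 28.236′; 0 + 28.236/60 = 0.470600
  E → positive

1. -66.62248, -178.62935
2. 65.22868, -108.78861
3. -44.45747, 30.05427
4. 28.28380, 141.12626
5. -55.97876, 0.47060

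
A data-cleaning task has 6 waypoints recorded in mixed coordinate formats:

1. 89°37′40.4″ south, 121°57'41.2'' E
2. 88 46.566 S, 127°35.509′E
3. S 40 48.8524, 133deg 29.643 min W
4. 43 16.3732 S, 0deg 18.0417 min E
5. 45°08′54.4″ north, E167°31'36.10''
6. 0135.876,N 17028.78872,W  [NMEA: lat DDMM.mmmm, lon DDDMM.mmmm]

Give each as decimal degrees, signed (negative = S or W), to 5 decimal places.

1. -89.62789, 121.96144
2. -88.77610, 127.59182
3. -40.81421, -133.49405
4. -43.27289, 0.30070
5. 45.14844, 167.52669
6. 1.59793, -170.47981

Point 1:
  Latitude: 89° + 37/60 + 40.4/3600 = 89 + 0.616667 + 0.011222 = 89.627889
  S → negative
  λ: 121° + 57/60 + 41.2/3600 = 121 + 0.950000 + 0.011444 = 121.961444
  E ⇒ keep positive
Point 2:
  Lat: 88 + 46.566/60 = 88.776100
  hemisphere S, so the sign is −
  Longitude: 35.509′ = 0.591817°; total 127.591817
  E → positive
Point 3:
  Latitude: 40 + 48.8524/60 = 40.814207
  S → negative
  Lon: 29.643′ = 0.494050°; total 133.494050
  W ⇒ negate
Point 4:
  φ: 43 + 16.3732/60 = 43.272887
  hemisphere S, so the sign is −
  λ: 0 + 18.0417/60 = 0.300695
  E ⇒ keep positive
Point 5:
  Latitude: 8′ + 54.4″ = 8.90667′; 45 + 8.90667/60 = 45.148444
  N ⇒ keep positive
  Lon: 31′ + 36.1″ = 31.60167′; 167 + 31.60167/60 = 167.526694
  E ⇒ keep positive
Point 6:
  Latitude: split at 2 digits → 01° and 35.876′; 1 + 35.876/60 = 1.597933
  N ⇒ keep positive
  λ: degrees = first 3 digits = 170, minutes = 28.78872; 170 + 28.78872/60 = 170.479812
  W → negative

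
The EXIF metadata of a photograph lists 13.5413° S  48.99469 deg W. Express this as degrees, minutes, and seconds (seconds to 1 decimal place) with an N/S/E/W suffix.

13°32′28.7″ S, 48°59′40.9″ W

Lat: whole degrees 13; 32.47800′ → 32′ and 28.680″
Longitude: whole degrees 48; 59.68140′ → 59′ and 40.884″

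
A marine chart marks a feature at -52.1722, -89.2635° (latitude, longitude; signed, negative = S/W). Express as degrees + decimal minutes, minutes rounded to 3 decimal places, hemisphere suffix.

Latitude is negative → S; |value| = 52.172200
Latitude: minutes = (52.172200 − 52) × 60 = 10.33200
Longitude is negative → W; |value| = 89.263500
Lon: fractional part 0.263500 → 15.81000 minutes

52° 10.332′ S, 89° 15.810′ W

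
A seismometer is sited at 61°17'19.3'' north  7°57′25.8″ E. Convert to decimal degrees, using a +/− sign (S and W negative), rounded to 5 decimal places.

61.28869, 7.95717

φ: 61° + 17/60 + 19.3/3600 = 61 + 0.283333 + 0.005361 = 61.288694
N → positive
λ: 7° + 57/60 + 25.8/3600 = 7 + 0.950000 + 0.007167 = 7.957167
E ⇒ keep positive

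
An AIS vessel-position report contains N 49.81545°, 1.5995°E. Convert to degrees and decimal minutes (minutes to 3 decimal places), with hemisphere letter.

Lat: minutes = (49.815450 − 49) × 60 = 48.92700
λ: minutes = (1.599500 − 1) × 60 = 35.97000

49° 48.927′ N, 1° 35.970′ E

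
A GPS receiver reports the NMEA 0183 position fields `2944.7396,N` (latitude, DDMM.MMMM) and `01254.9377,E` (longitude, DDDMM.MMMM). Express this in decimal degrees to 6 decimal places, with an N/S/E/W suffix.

29.745660° N, 12.915628° E

Lat: degrees = first 2 digits = 29, minutes = 44.7396; 29 + 44.7396/60 = 29.7456600
Lon: degrees = first 3 digits = 12, minutes = 54.9377; 12 + 54.9377/60 = 12.9156283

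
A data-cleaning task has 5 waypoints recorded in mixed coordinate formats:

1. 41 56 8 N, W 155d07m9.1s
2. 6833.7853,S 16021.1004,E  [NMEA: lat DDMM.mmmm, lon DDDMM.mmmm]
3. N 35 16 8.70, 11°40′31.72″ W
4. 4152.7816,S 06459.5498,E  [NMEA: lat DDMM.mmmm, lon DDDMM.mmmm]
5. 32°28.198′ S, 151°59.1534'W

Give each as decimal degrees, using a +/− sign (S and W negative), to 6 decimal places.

1. 41.935556, -155.119194
2. -68.563088, 160.351673
3. 35.269083, -11.675478
4. -41.879693, 64.992497
5. -32.469967, -151.985890

Point 1:
  Latitude: 41 + 56/60 + 8/3600 = 41.9355556
  N → positive
  Lon: 155 + 7/60 + 9.1/3600 = 155.1191944
  W → negative
Point 2:
  Latitude: split at 2 digits → 68° and 33.7853′; 68 + 33.7853/60 = 68.5630883
  hemisphere S, so the sign is −
  Lon: degrees = first 3 digits = 160, minutes = 21.1004; 160 + 21.1004/60 = 160.3516733
  E ⇒ keep positive
Point 3:
  Lat: 16′ + 8.7″ = 16.14500′; 35 + 16.14500/60 = 35.2690833
  N → positive
  Longitude: 11 + 40/60 + 31.72/3600 = 11.6754778
  W → negative
Point 4:
  Lat: split at 2 digits → 41° and 52.7816′; 41 + 52.7816/60 = 41.8796933
  S → negative
  Longitude: split at 3 digits → 064° and 59.5498′; 64 + 59.5498/60 = 64.9924967
  E ⇒ keep positive
Point 5:
  Latitude: 32 + 28.198/60 = 32.4699667
  hemisphere S, so the sign is −
  λ: 59.1534′ = 0.985890°; total 151.9858900
  hemisphere W, so the sign is −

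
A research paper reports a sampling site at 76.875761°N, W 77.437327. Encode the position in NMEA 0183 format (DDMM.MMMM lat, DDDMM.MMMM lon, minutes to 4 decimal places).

7652.5457,N / 07726.2396,W

φ: 76° + 0.875761 × 60 = 76° 52.545660′
λ: minutes = (77.437327 − 77) × 60 = 26.239620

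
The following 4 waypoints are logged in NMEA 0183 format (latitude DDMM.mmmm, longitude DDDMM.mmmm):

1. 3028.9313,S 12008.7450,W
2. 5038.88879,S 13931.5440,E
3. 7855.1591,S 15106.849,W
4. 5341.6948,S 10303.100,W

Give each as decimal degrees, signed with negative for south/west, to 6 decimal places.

1. -30.482188, -120.145750
2. -50.648147, 139.525733
3. -78.919318, -151.114150
4. -53.694913, -103.051667

Point 1:
  Latitude: split at 2 digits → 30° and 28.9313′; 30 + 28.9313/60 = 30.4821883
  hemisphere S, so the sign is −
  Lon: split at 3 digits → 120° and 8.745′; 120 + 8.745/60 = 120.1457500
  W → negative
Point 2:
  Latitude: degrees = first 2 digits = 50, minutes = 38.88879; 50 + 38.88879/60 = 50.6481465
  S ⇒ negate
  λ: split at 3 digits → 139° and 31.544′; 139 + 31.544/60 = 139.5257333
  E ⇒ keep positive
Point 3:
  φ: degrees = first 2 digits = 78, minutes = 55.1591; 78 + 55.1591/60 = 78.9193183
  hemisphere S, so the sign is −
  Longitude: split at 3 digits → 151° and 6.849′; 151 + 6.849/60 = 151.1141500
  W ⇒ negate
Point 4:
  φ: degrees = first 2 digits = 53, minutes = 41.6948; 53 + 41.6948/60 = 53.6949133
  S → negative
  Longitude: split at 3 digits → 103° and 3.1′; 103 + 3.1/60 = 103.0516667
  hemisphere W, so the sign is −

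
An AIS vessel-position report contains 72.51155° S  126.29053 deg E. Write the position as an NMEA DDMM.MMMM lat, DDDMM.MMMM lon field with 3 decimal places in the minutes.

7230.693,S / 12617.432,E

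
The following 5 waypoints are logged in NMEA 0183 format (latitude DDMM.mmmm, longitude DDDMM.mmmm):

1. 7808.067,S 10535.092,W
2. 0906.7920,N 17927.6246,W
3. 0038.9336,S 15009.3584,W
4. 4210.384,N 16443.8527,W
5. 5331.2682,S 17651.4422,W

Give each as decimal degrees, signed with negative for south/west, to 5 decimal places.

Point 1:
  Latitude: degrees = first 2 digits = 78, minutes = 8.067; 78 + 8.067/60 = 78.134450
  S ⇒ negate
  Lon: split at 3 digits → 105° and 35.092′; 105 + 35.092/60 = 105.584867
  hemisphere W, so the sign is −
Point 2:
  φ: degrees = first 2 digits = 9, minutes = 6.792; 9 + 6.792/60 = 9.113200
  N ⇒ keep positive
  Lon: degrees = first 3 digits = 179, minutes = 27.6246; 179 + 27.6246/60 = 179.460410
  W ⇒ negate
Point 3:
  Lat: split at 2 digits → 00° and 38.9336′; 0 + 38.9336/60 = 0.648893
  S ⇒ negate
  λ: split at 3 digits → 150° and 9.3584′; 150 + 9.3584/60 = 150.155973
  hemisphere W, so the sign is −
Point 4:
  Latitude: split at 2 digits → 42° and 10.384′; 42 + 10.384/60 = 42.173067
  N → positive
  Lon: split at 3 digits → 164° and 43.8527′; 164 + 43.8527/60 = 164.730878
  W → negative
Point 5:
  Lat: split at 2 digits → 53° and 31.2682′; 53 + 31.2682/60 = 53.521137
  S ⇒ negate
  Lon: degrees = first 3 digits = 176, minutes = 51.4422; 176 + 51.4422/60 = 176.857370
  W ⇒ negate

1. -78.13445, -105.58487
2. 9.11320, -179.46041
3. -0.64889, -150.15597
4. 42.17307, -164.73088
5. -53.52114, -176.85737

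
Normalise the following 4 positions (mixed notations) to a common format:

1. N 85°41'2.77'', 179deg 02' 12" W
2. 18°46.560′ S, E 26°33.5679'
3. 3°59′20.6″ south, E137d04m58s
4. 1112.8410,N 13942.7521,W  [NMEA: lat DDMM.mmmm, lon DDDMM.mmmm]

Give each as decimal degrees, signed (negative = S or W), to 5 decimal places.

1. 85.68410, -179.03667
2. -18.77600, 26.55947
3. -3.98906, 137.08278
4. 11.21402, -139.71254

Point 1:
  Lat: 85 + 41/60 + 2.77/3600 = 85.684103
  N ⇒ keep positive
  Lon: 2′ + 12″ = 2.20000′; 179 + 2.20000/60 = 179.036667
  W → negative
Point 2:
  Lat: 18 + 46.56/60 = 18.776000
  S ⇒ negate
  λ: 33.5679′ = 0.559465°; total 26.559465
  E ⇒ keep positive
Point 3:
  φ: 3° + 59/60 + 20.6/3600 = 3 + 0.983333 + 0.005722 = 3.989056
  hemisphere S, so the sign is −
  Longitude: 137° + 4/60 + 58/3600 = 137 + 0.066667 + 0.016111 = 137.082778
  E → positive
Point 4:
  φ: split at 2 digits → 11° and 12.841′; 11 + 12.841/60 = 11.214017
  N ⇒ keep positive
  Longitude: degrees = first 3 digits = 139, minutes = 42.7521; 139 + 42.7521/60 = 139.712535
  W ⇒ negate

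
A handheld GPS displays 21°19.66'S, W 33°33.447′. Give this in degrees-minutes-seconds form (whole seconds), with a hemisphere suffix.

21°19′40″ S, 33°33′27″ W

φ: 19.66000′ → 19′ and 0.66000 × 60 = 39.60″
Longitude: 33.44700′ → 33′ and 0.44700 × 60 = 26.82″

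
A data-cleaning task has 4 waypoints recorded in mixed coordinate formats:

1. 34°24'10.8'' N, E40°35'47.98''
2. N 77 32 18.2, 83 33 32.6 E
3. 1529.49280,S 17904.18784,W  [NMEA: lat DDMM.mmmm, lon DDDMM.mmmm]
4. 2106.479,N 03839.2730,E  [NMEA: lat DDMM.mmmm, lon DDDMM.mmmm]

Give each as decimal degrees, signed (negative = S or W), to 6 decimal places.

Point 1:
  Lat: 34 + 24/60 + 10.8/3600 = 34.4030000
  N ⇒ keep positive
  Lon: 40° + 35/60 + 47.98/3600 = 40 + 0.583333 + 0.013328 = 40.5966611
  E → positive
Point 2:
  Lat: 32′ + 18.2″ = 32.30333′; 77 + 32.30333/60 = 77.5383889
  N ⇒ keep positive
  Lon: 83 + 33/60 + 32.6/3600 = 83.5590556
  E ⇒ keep positive
Point 3:
  Lat: split at 2 digits → 15° and 29.4928′; 15 + 29.4928/60 = 15.4915467
  hemisphere S, so the sign is −
  Longitude: degrees = first 3 digits = 179, minutes = 4.18784; 179 + 4.18784/60 = 179.0697973
  hemisphere W, so the sign is −
Point 4:
  Latitude: split at 2 digits → 21° and 6.479′; 21 + 6.479/60 = 21.1079833
  N ⇒ keep positive
  Longitude: split at 3 digits → 038° and 39.273′; 38 + 39.273/60 = 38.6545500
  E → positive

1. 34.403000, 40.596661
2. 77.538389, 83.559056
3. -15.491547, -179.069797
4. 21.107983, 38.654550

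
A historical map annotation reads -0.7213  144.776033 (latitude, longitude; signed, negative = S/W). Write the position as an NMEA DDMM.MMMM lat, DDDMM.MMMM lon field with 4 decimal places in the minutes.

Latitude is negative → S; |value| = 0.721300
Lat: minutes = (0.721300 − 0) × 60 = 43.278000
Lon: minutes = (144.776033 − 144) × 60 = 46.561980

0043.2780,S / 14446.5620,E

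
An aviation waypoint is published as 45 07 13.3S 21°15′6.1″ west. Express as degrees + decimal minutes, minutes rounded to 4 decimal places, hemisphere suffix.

45° 7.2217′ S, 21° 15.1017′ W

Latitude: seconds/60 = 0.22167; minutes = 7 + 0.22167 = 7.221667
λ: seconds/60 = 0.10167; minutes = 15 + 0.10167 = 15.101667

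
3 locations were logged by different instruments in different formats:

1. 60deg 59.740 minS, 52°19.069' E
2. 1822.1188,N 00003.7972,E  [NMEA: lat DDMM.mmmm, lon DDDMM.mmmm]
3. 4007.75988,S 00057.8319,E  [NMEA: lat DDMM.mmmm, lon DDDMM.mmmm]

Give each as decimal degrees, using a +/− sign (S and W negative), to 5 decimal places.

1. -60.99567, 52.31782
2. 18.36865, 0.06329
3. -40.12933, 0.96387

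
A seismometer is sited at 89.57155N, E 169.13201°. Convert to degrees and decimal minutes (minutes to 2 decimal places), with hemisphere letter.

89° 34.29′ N, 169° 7.92′ E

Latitude: minutes = (89.571550 − 89) × 60 = 34.2930
Lon: fractional part 0.132010 → 7.9206 minutes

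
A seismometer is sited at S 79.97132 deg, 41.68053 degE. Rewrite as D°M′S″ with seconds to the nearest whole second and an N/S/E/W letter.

Latitude: 0.971320° → 58.27920′; 0.27920 × 60 = 16.75″
λ: whole degrees 41; 40.83180′ → 40′ and 49.91″

79°58′17″ S, 41°40′50″ E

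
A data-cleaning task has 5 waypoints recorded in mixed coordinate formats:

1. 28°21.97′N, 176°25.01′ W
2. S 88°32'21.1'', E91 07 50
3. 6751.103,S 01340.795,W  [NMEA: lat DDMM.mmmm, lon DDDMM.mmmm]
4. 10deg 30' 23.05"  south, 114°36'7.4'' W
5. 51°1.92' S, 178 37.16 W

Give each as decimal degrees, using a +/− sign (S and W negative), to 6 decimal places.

Point 1:
  φ: 21.97′ = 0.366167°; total 28.3661667
  N → positive
  λ: 25.01′ = 0.416833°; total 176.4168333
  W ⇒ negate
Point 2:
  Lat: 88 + 32/60 + 21.1/3600 = 88.5391944
  hemisphere S, so the sign is −
  Lon: 91 + 7/60 + 50/3600 = 91.1305556
  E → positive
Point 3:
  Lat: split at 2 digits → 67° and 51.103′; 67 + 51.103/60 = 67.8517167
  hemisphere S, so the sign is −
  Longitude: split at 3 digits → 013° and 40.795′; 13 + 40.795/60 = 13.6799167
  W ⇒ negate
Point 4:
  Latitude: 10 + 30/60 + 23.05/3600 = 10.5064028
  S → negative
  Longitude: 114° + 36/60 + 7.4/3600 = 114 + 0.600000 + 0.002056 = 114.6020556
  W → negative
Point 5:
  Lat: 51 + 1.92/60 = 51.0320000
  S → negative
  λ: 178 + 37.16/60 = 178.6193333
  W ⇒ negate

1. 28.366167, -176.416833
2. -88.539194, 91.130556
3. -67.851717, -13.679917
4. -10.506403, -114.602056
5. -51.032000, -178.619333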